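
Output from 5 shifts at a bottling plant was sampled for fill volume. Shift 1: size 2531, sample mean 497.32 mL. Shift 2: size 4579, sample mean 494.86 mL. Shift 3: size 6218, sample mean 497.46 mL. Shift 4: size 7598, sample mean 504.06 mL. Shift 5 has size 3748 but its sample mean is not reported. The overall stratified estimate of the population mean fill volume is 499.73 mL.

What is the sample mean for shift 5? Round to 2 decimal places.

N = 2531 + 4579 + 6218 + 7598 + 3748 = 24674.
Overall total = μ·N = 499.73·24674 = 12330338.02.
Subtract the known strata: 2531·497.32 + 4579·494.86 + 6218·497.46 + 7598·504.06 = 10447735.02.
Remaining total for shift 5: 12330338.02 − 10447735.02 = 1882603.
Divide by its size: 1882603 / 3748 = 502.2954... → 502.30.

502.30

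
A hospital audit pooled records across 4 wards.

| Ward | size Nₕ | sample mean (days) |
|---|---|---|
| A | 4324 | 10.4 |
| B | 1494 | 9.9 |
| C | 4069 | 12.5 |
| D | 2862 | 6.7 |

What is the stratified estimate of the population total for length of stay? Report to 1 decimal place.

A: 4324·10.4 = 44969.6
B: 1494·9.9 = 14790.6
C: 4069·12.5 = 50862.5
D: 2862·6.7 = 19175.4
τ̂ = Σ Nₕx̄ₕ = 129798.1.

129798.1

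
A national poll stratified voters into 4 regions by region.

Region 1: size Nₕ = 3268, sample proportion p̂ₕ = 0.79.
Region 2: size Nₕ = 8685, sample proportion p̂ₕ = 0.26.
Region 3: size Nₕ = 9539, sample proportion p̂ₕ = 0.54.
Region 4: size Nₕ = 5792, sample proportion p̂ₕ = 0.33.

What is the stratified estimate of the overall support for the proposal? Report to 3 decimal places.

0.436

N = 3268 + 8685 + 9539 + 5792 = 27284.
Overall proportion = Σ (Nₕ/N)·p̂ₕ.
Σ Nₕp̂ₕ = 2581.72 + 2258.1 + 5151.06 + 1911.36 = 11902.24.
11902.24 / 27284 = 0.43624... → 0.436.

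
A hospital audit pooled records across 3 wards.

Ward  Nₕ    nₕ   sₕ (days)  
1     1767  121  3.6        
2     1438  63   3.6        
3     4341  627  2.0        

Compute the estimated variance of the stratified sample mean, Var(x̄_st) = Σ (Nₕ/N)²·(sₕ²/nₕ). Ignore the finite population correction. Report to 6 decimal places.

0.015455

N = 7546; Wₕ = Nₕ/N.
ward 1: (1767/7546)²·3.6²/121 = 0.005872988
ward 2: (1438/7546)²·3.6²/63 = 0.007470482
ward 3: (4341/7546)²·2.0²/627 = 0.002111244
Sum = 0.015454714 → 0.015455.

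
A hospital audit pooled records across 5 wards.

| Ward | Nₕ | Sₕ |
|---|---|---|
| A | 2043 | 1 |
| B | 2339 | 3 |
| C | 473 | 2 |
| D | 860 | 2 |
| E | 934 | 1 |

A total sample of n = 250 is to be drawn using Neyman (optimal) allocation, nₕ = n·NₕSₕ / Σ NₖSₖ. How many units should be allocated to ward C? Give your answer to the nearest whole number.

A: NₕSₕ = 2043·1 = 2043
B: NₕSₕ = 2339·3 = 7017
C: NₕSₕ = 473·2 = 946
D: NₕSₕ = 860·2 = 1720
E: NₕSₕ = 934·1 = 934
Σ NₕSₕ = 12660.
n_C = 250·946/12660 = 18.681... → 19.

19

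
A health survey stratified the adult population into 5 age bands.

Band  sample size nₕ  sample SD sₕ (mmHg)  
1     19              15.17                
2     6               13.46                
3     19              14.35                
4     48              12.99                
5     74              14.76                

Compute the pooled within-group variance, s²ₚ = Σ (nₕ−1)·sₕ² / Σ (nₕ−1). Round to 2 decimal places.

202.42

Degrees of freedom: 18 + 5 + 18 + 47 + 73 = 161.
Σ(nₕ−1)sₕ² = 18·230.1289 + 5·181.1716 + 18·205.9225 + 47·168.7401 + 73·217.8576 = 32589.1727.
s²ₚ = 32589.1727 / 161 = 202.4172... → 202.42.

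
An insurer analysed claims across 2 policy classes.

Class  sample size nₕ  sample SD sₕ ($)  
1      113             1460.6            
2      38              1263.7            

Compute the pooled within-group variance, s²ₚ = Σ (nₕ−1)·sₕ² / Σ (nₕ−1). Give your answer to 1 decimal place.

1: (113−1)·1460.6² = 112·2133352.36 = 238935464.32
2: (38−1)·1263.7² = 37·1596937.69 = 59086694.53
Numerator = 298022158.85; denominator = Σ(nₕ−1) = 149.
s²ₚ = 298022158.85/149 = 2000148.717... → 2000148.7.

2000148.7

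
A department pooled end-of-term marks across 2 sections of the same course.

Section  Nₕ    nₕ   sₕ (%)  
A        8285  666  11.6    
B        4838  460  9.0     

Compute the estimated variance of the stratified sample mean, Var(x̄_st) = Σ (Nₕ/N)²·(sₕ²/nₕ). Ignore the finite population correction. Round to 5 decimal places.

N = 13123. Term for each stratum: Wₕ²sₕ²/nₕ.
Var(x̄_st) = 0.08053052 + 0.02393275 = 0.10446328 → 0.10446.

0.10446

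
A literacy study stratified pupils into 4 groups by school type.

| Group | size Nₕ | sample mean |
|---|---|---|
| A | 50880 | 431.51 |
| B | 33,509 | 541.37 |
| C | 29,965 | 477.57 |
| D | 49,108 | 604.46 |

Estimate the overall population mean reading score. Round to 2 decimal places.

514.43

N = 163462; weights Wₕ = Nₕ/N = (0.3113, 0.2050, 0.1833, 0.3004).
x̄_st = Σ Wₕ·x̄ₕ = 0.3113·431.51 + 0.2050·541.37 + 0.1833·477.57 + 0.3004·604.46 ≈ 514.4327...
→ 514.43.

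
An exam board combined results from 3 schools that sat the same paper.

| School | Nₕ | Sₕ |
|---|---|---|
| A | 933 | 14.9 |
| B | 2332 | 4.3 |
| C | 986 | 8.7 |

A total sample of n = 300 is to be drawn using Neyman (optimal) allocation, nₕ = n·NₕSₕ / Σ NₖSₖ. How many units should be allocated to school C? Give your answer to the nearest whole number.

Σ NₕSₕ = 933·14.9 + 2332·4.3 + 986·8.7 = 32507.5.
Share for C: 8578.2/32507.5 = 0.26388.
n_C = 300 × 0.26388 = 79.165... → 79.

79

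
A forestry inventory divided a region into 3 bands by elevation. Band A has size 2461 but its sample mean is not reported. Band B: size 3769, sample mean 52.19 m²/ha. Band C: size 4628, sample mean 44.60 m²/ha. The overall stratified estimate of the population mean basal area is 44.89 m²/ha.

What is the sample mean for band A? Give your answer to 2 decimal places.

34.26

Σ Nₕx̄ₕ = N·μ, so 2461·x̄_A = 10858·44.89 − (3769·52.19 + 4628·44.60).
= 487415.62 − 403112.91 = 84302.71.
x̄_A = 84302.71 / 2461 = 34.2555... → 34.26.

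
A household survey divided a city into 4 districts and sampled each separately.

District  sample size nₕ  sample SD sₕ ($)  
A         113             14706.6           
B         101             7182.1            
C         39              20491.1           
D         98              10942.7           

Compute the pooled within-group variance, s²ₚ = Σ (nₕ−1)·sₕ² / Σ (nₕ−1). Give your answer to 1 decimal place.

Degrees of freedom: 112 + 100 + 38 + 97 = 347.
Σ(nₕ−1)sₕ² = 112·216284083.56 + 100·51582560.41 + 38·419885179.21 + 97·119742683.29 = 56952750488.83.
s²ₚ = 56952750488.83 / 347 = 164128963.945... → 164128963.9.

164128963.9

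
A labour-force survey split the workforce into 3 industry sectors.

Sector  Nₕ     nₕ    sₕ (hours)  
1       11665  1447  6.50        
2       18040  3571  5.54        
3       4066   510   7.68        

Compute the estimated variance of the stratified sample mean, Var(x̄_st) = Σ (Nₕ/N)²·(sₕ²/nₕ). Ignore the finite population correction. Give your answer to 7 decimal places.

0.0076127

N = 33771; Wₕ = Nₕ/N.
sector 1: (11665/33771)²·6.50²/1447 = 0.0034836926
sector 2: (18040/33771)²·5.54²/3571 = 0.0024525333
sector 3: (4066/33771)²·7.68²/510 = 0.0016764831
Sum = 0.0076127089 → 0.0076127.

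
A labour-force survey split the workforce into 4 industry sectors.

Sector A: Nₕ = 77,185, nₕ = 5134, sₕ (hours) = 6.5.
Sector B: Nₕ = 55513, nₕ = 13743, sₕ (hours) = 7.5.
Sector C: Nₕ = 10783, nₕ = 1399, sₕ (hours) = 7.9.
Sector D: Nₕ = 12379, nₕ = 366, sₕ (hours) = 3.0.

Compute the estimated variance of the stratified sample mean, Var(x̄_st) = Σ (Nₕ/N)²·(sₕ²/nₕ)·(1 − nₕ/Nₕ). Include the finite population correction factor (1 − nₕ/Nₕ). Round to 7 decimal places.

N = 155860; Wₕ = Nₕ/N.
sector A: (77185/155860)²·6.5²/5134·(1 − 5134/77185) = 0.0018839719
sector B: (55513/155860)²·7.5²/13743·(1 − 13743/55513) = 0.0003906887
sector C: (10783/155860)²·7.9²/1399·(1 − 1399/10783) = 0.0001858210
sector D: (12379/155860)²·3.0²/366·(1 − 366/12379) = 0.0001505321
Sum = 0.0026110137 → 0.0026110.

0.0026110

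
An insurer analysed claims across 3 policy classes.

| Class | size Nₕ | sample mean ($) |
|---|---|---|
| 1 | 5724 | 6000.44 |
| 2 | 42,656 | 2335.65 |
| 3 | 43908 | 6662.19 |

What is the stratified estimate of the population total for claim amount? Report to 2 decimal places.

1: 5724·6000.44 = 34346518.56
2: 42656·2335.65 = 99629486.4
3: 43908·6662.19 = 292523438.52
τ̂ = Σ Nₕx̄ₕ = 426499443.48.

426499443.48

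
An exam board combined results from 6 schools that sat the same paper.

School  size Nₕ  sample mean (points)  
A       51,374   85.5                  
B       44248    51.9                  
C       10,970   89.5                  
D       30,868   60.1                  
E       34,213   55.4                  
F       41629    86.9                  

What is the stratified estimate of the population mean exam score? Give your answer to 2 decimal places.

70.51

N = 51374 + 44248 + 10970 + 30868 + 34213 + 41629 = 213302.
The stratified mean weights each stratum mean by its population share Nₕ/N.
Σ Nₕx̄ₕ = 51374·85.5 + 44248·51.9 + 10970·89.5 + 30868·60.1 + 34213·55.4 + 41629·86.9 = 4392477 + 2296471.2 + 981815 + 1855166.8 + 1895400.2 + 3617560.1 = 15038890.3.
Divide by N: 15038890.3 / 213302 = 70.5052... → 70.51.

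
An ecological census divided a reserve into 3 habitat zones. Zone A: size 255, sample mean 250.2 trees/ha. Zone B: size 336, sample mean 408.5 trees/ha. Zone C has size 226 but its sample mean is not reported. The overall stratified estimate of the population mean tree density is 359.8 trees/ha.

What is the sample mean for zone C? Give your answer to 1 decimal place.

N = 255 + 336 + 226 = 817.
Overall total = μ·N = 359.8·817 = 293956.6.
Subtract the known strata: 255·250.2 + 336·408.5 = 201057.
Remaining total for zone C: 293956.6 − 201057 = 92899.6.
Divide by its size: 92899.6 / 226 = 411.060... → 411.1.

411.1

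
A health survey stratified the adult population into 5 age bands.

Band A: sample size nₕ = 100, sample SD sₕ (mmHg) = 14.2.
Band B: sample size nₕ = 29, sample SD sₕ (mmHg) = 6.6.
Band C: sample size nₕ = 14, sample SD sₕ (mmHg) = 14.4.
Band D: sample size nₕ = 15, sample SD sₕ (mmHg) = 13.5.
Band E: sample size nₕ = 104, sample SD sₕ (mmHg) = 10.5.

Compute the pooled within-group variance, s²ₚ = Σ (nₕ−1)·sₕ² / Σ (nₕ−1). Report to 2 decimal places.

147.02

A: (100−1)·14.2² = 99·201.64 = 19962.36
B: (29−1)·6.6² = 28·43.56 = 1219.68
C: (14−1)·14.4² = 13·207.36 = 2695.68
D: (15−1)·13.5² = 14·182.25 = 2551.5
E: (104−1)·10.5² = 103·110.25 = 11355.75
Numerator = 37784.97; denominator = Σ(nₕ−1) = 257.
s²ₚ = 37784.97/257 = 147.0232... → 147.02.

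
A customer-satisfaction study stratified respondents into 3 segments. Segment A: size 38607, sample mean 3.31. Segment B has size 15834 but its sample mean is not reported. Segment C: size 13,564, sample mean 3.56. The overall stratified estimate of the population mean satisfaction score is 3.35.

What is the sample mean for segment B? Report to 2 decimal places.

3.27

N = 38607 + 15834 + 13564 = 68005.
Overall total = μ·N = 3.35·68005 = 227816.75.
Subtract the known strata: 38607·3.31 + 13564·3.56 = 176077.01.
Remaining total for segment B: 227816.75 − 176077.01 = 51739.74.
Divide by its size: 51739.74 / 15834 = 3.2676... → 3.27.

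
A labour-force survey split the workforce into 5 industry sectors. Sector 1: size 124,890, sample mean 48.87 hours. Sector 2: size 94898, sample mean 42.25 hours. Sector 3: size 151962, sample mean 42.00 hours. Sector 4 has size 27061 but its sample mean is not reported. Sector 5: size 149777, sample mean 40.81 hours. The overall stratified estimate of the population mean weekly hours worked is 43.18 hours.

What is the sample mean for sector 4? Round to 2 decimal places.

39.93

N = 124890 + 94898 + 151962 + 27061 + 149777 = 548588.
Overall total = μ·N = 43.18·548588 = 23688029.84.
Subtract the known strata: 124890·48.87 + 94898·42.25 + 151962·42.00 + 149777·40.81 = 22607618.17.
Remaining total for sector 4: 23688029.84 − 22607618.17 = 1080411.67.
Divide by its size: 1080411.67 / 27061 = 39.9250... → 39.93.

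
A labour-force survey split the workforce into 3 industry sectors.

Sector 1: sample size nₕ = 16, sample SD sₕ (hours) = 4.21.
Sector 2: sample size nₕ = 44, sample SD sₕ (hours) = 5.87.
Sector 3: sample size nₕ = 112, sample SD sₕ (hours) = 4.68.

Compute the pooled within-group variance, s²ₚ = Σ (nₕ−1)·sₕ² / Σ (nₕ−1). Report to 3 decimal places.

24.726

1: (16−1)·4.21² = 15·17.7241 = 265.8615
2: (44−1)·5.87² = 43·34.4569 = 1481.6467
3: (112−1)·4.68² = 111·21.9024 = 2431.1664
Numerator = 4178.6746; denominator = Σ(nₕ−1) = 169.
s²ₚ = 4178.6746/169 = 24.72589... → 24.726.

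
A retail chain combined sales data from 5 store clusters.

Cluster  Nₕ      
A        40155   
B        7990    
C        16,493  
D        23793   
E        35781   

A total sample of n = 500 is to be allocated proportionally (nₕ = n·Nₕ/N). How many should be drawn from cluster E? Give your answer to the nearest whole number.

144

Share of cluster E = 35781/124212 = 0.28806.
Allocate 500 × 0.28806 = 144.032... → 144.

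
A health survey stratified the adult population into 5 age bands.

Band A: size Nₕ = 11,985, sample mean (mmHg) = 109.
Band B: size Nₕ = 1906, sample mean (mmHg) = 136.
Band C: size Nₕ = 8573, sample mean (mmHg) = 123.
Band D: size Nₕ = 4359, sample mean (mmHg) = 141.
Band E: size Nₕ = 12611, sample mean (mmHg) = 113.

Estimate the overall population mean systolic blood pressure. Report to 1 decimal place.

N = 11985 + 1906 + 8573 + 4359 + 12611 = 39434.
Weight each subgroup mean by Nₕ/N and sum.
Σ Nₕx̄ₕ = 11985·109 + 1906·136 + 8573·123 + 4359·141 + 12611·113 = 1306365 + 259216 + 1054479 + 614619 + 1425043 = 4659722.
Divide by N: 4659722 / 39434 = 118.165... → 118.2.

118.2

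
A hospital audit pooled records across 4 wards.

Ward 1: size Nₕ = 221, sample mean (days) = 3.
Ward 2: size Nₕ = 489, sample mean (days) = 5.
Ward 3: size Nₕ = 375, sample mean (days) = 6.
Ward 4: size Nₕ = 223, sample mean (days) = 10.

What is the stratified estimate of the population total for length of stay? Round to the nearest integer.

7588

Population total = Σ Nₕ·x̄ₕ (each stratum's size times its mean).
221·3 + 489·5 + 375·6 + 223·10 = 663 + 2445 + 2250 + 2230 = 7588.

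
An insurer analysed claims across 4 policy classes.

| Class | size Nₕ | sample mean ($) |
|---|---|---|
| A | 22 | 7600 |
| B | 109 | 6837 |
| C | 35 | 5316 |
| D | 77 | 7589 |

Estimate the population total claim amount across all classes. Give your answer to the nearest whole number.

Estimate total by summing Nₕ·x̄ₕ over strata.
22·7600 + 109·6837 + 35·5316 + 77·7589 = 167200 + 745233 + 186060 + 584353 = 1682846.

1682846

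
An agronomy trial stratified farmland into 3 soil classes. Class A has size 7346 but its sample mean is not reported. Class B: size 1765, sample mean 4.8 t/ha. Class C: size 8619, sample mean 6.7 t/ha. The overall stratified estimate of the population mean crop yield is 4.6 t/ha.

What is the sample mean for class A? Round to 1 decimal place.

2.1

Σ Nₕx̄ₕ = N·μ, so 7346·x̄_A = 17730·4.6 − (1765·4.8 + 8619·6.7).
= 81558 − 66219.3 = 15338.7.
x̄_A = 15338.7 / 7346 = 2.088... → 2.1.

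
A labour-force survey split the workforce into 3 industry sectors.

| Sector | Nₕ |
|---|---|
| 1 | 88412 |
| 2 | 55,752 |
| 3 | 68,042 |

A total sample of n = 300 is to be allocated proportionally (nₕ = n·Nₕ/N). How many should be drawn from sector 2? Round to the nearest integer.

79

N = 88412 + 55752 + 68042 = 212206.
n_2 = 300·55752/212206 = 78.818... → 79.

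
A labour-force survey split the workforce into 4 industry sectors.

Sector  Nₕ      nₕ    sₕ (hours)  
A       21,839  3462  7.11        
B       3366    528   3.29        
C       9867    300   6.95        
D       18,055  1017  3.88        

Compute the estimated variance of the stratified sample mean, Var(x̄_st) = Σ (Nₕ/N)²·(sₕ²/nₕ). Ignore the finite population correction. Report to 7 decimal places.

N = 53127; Wₕ = Nₕ/N.
sector A: (21839/53127)²·7.11²/3462 = 0.0024674425
sector B: (3366/53127)²·3.29²/528 = 0.0000822916
sector C: (9867/53127)²·6.95²/300 = 0.0055537717
sector D: (18055/53127)²·3.88²/1017 = 0.0017096488
Sum = 0.0098131546 → 0.0098132.

0.0098132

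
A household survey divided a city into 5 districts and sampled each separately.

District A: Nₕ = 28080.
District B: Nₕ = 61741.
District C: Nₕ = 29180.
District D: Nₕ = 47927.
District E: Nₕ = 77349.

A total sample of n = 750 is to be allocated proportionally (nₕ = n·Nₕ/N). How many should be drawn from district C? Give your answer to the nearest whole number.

90

Share of district C = 29180/244277 = 0.11945.
Allocate 750 × 0.11945 = 89.591... → 90.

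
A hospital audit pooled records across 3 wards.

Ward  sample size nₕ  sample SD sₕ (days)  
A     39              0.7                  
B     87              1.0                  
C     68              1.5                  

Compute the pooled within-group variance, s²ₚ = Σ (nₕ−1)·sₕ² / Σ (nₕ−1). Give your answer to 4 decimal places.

1.3370

A: (39−1)·0.7² = 38·0.49 = 18.62
B: (87−1)·1.0² = 86·1 = 86
C: (68−1)·1.5² = 67·2.25 = 150.75
Numerator = 255.37; denominator = Σ(nₕ−1) = 191.
s²ₚ = 255.37/191 = 1.337016... → 1.3370.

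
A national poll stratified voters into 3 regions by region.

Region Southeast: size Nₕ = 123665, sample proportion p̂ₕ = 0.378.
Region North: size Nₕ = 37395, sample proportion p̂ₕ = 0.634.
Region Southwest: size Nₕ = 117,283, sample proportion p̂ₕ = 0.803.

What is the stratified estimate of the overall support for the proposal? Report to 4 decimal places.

0.5915

Wₕ = Nₕ/N with N = 278343: 0.4443, 0.1343, 0.4214.
p̂_st = 0.4443·0.378 + 0.1343·0.634 + 0.4214·0.803 ≈ 0.591472... → 0.5915.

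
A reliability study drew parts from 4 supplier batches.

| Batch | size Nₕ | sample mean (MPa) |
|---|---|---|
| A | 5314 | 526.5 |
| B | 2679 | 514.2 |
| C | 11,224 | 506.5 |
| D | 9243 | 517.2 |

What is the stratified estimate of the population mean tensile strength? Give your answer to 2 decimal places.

N = 28460; weights Wₕ = Nₕ/N = (0.1867, 0.0941, 0.3944, 0.3248).
x̄_st = Σ Wₕ·x̄ₕ = 0.1867·526.5 + 0.0941·514.2 + 0.3944·506.5 + 0.3248·517.2 ≈ 514.4342...
→ 514.43.

514.43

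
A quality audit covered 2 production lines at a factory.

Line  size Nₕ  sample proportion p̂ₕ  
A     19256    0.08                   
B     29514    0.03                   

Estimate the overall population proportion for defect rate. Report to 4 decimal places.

Wₕ = Nₕ/N with N = 48770: 0.3948, 0.6052.
p̂_st = 0.3948·0.08 + 0.6052·0.03 ≈ 0.049742... → 0.0497.

0.0497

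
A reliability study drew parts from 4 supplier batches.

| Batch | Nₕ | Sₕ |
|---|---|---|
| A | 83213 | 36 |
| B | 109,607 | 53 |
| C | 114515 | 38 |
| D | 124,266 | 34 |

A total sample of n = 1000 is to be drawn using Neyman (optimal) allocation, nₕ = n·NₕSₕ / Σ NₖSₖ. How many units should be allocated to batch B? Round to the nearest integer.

334

A: NₕSₕ = 83213·36 = 2995668
B: NₕSₕ = 109607·53 = 5809171
C: NₕSₕ = 114515·38 = 4351570
D: NₕSₕ = 124266·34 = 4225044
Σ NₕSₕ = 17381453.
n_B = 1000·5809171/17381453 = 334.217... → 334.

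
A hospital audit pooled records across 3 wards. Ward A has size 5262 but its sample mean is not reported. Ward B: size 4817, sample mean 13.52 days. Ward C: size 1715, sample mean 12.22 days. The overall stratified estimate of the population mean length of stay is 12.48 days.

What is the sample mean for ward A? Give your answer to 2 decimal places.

11.61

N = 5262 + 4817 + 1715 = 11794.
Overall total = μ·N = 12.48·11794 = 147189.12.
Subtract the known strata: 4817·13.52 + 1715·12.22 = 86083.14.
Remaining total for ward A: 147189.12 − 86083.14 = 61105.98.
Divide by its size: 61105.98 / 5262 = 11.6127... → 11.61.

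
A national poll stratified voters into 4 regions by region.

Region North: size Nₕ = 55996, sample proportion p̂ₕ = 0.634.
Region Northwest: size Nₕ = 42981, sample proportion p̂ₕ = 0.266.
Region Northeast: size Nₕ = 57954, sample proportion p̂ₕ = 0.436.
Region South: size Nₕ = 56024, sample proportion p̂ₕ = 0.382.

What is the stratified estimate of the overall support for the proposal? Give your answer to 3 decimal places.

0.440

Wₕ = Nₕ/N with N = 212955: 0.2629, 0.2018, 0.2721, 0.2631.
p̂_st = 0.2629·0.634 + 0.2018·0.266 + 0.2721·0.436 + 0.2631·0.382 ≈ 0.43955... → 0.440.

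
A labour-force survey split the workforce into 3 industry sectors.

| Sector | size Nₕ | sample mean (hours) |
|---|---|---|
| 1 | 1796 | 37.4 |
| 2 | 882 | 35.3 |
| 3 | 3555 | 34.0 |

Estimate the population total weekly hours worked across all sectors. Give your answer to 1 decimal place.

219175.0

Estimate total by summing Nₕ·x̄ₕ over strata.
1796·37.4 + 882·35.3 + 3555·34.0 = 67170.4 + 31134.6 + 120870 = 219175.0.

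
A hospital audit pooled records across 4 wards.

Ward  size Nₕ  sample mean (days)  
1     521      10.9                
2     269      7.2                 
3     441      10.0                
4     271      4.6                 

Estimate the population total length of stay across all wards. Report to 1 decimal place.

1: 521·10.9 = 5678.9
2: 269·7.2 = 1936.8
3: 441·10.0 = 4410
4: 271·4.6 = 1246.6
τ̂ = Σ Nₕx̄ₕ = 13272.3.

13272.3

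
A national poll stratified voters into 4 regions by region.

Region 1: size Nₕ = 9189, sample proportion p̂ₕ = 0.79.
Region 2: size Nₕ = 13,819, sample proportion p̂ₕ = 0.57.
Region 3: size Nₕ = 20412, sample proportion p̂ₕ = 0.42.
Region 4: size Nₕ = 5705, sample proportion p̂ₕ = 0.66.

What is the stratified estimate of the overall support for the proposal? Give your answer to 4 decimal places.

N = 9189 + 13819 + 20412 + 5705 = 49125.
Overall proportion = Σ (Nₕ/N)·p̂ₕ.
Σ Nₕp̂ₕ = 7259.31 + 7876.83 + 8573.04 + 3765.3 = 27474.48.
27474.48 / 49125 = 0.559277... → 0.5593.

0.5593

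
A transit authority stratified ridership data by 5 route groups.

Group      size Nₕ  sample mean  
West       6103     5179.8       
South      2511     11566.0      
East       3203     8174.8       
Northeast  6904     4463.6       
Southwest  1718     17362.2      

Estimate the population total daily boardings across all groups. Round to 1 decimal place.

147483383.8

West: 6103·5179.8 = 31612319.4
South: 2511·11566.0 = 29042226
East: 3203·8174.8 = 26183884.4
Northeast: 6904·4463.6 = 30816694.4
Southwest: 1718·17362.2 = 29828259.6
τ̂ = Σ Nₕx̄ₕ = 147483383.8.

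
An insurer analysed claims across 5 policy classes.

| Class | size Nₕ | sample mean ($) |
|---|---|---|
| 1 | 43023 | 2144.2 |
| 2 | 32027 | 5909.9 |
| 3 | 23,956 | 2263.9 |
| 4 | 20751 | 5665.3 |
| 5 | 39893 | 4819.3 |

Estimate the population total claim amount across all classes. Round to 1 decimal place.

Estimate total by summing Nₕ·x̄ₕ over strata.
43023·2144.2 + 32027·5909.9 + 23956·2263.9 + 20751·5665.3 + 39893·4819.3 = 92249916.6 + 189276367.3 + 54233988.4 + 117560640.3 + 192256334.9 = 645577247.5.

645577247.5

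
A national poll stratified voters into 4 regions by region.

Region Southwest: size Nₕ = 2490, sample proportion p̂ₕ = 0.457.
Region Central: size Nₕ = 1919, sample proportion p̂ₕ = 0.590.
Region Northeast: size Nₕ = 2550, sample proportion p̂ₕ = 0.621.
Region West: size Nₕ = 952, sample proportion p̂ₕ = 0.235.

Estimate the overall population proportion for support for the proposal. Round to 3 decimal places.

N = 2490 + 1919 + 2550 + 952 = 7911.
Overall proportion = Σ (Nₕ/N)·p̂ₕ.
Σ Nₕp̂ₕ = 1137.93 + 1132.21 + 1583.55 + 223.72 = 4077.41.
4077.41 / 7911 = 0.51541... → 0.515.

0.515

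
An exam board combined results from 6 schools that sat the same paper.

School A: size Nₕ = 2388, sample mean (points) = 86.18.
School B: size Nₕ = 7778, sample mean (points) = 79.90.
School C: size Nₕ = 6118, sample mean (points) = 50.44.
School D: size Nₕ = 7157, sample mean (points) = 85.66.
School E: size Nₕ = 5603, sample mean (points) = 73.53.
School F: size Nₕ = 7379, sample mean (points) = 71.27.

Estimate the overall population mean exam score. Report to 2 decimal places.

N = 2388 + 7778 + 6118 + 7157 + 5603 + 7379 = 36423.
Overall mean = Σ (Nₕ/N)·x̄ₕ — weight by population share, not a simple average.
Σ Nₕx̄ₕ = 2388·86.18 + 7778·79.90 + 6118·50.44 + 7157·85.66 + 5603·73.53 + 7379·71.27 = 205797.84 + 621462.2 + 308591.92 + 613068.62 + 411988.59 + 525901.33 = 2686810.5.
Divide by N: 2686810.5 / 36423 = 73.7669... → 73.77.

73.77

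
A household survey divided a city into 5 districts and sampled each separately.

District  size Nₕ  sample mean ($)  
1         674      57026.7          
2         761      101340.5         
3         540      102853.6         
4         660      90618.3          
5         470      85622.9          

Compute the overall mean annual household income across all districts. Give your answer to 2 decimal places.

87326.22

N = 674 + 761 + 540 + 660 + 470 = 3105.
Overall mean = Σ (Nₕ/N)·x̄ₕ — weight by population share, not a simple average.
Σ Nₕx̄ₕ = 674·57026.7 + 761·101340.5 + 540·102853.6 + 660·90618.3 + 470·85622.9 = 38435995.8 + 77120120.5 + 55540944 + 59808078 + 40242763 = 271147901.3.
Divide by N: 271147901.3 / 3105 = 87326.2162... → 87326.22.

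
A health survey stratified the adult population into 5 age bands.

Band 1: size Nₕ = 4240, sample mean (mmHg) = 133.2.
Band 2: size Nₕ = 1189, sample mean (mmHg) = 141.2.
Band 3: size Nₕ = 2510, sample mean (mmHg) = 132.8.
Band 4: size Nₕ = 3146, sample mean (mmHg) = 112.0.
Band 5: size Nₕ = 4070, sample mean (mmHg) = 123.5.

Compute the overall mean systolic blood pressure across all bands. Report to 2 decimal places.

N = 15155; weights Wₕ = Nₕ/N = (0.2798, 0.0785, 0.1656, 0.2076, 0.2686).
x̄_st = Σ Wₕ·x̄ₕ = 0.2798·133.2 + 0.0785·141.2 + 0.1656·132.8 + 0.2076·112.0 + 0.2686·123.5 ≈ 126.7555...
→ 126.76.

126.76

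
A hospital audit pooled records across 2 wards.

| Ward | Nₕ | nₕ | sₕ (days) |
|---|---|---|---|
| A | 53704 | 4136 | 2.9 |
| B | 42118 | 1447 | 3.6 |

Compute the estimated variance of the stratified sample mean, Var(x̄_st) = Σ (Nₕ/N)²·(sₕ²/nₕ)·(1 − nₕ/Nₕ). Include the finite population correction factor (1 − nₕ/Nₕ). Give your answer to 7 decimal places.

0.0022604

N = 95822; Wₕ = Nₕ/N.
ward A: (53704/95822)²·2.9²/4136·(1 − 4136/53704) = 0.0005895125
ward B: (42118/95822)²·3.6²/1447·(1 − 1447/42118) = 0.0016709313
Sum = 0.0022604438 → 0.0022604.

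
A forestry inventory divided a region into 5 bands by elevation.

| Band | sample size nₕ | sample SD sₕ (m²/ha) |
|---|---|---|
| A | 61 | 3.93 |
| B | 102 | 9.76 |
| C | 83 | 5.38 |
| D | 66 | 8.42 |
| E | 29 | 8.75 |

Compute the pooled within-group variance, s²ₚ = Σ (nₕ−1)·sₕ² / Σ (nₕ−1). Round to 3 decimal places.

58.551

A: (61−1)·3.93² = 60·15.4449 = 926.694
B: (102−1)·9.76² = 101·95.2576 = 9621.0176
C: (83−1)·5.38² = 82·28.9444 = 2373.4408
D: (66−1)·8.42² = 65·70.8964 = 4608.266
E: (29−1)·8.75² = 28·76.5625 = 2143.75
Numerator = 19673.1684; denominator = Σ(nₕ−1) = 336.
s²ₚ = 19673.1684/336 = 58.55110... → 58.551.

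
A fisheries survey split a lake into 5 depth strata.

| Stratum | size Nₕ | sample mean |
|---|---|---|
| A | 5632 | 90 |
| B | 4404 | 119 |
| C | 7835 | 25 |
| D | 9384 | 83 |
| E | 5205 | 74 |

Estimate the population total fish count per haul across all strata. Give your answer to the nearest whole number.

Population total = Σ Nₕ·x̄ₕ (each stratum's size times its mean).
5632·90 + 4404·119 + 7835·25 + 9384·83 + 5205·74 = 506880 + 524076 + 195875 + 778872 + 385170 = 2390873.

2390873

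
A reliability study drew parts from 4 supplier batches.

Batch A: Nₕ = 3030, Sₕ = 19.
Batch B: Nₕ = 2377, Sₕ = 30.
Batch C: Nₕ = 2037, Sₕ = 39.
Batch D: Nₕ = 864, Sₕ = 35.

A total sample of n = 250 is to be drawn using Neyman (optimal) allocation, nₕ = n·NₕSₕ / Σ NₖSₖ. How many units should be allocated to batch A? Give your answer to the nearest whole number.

60

Σ NₕSₕ = 3030·19 + 2377·30 + 2037·39 + 864·35 = 238563.
Share for A: 57570/238563 = 0.24132.
n_A = 250 × 0.24132 = 60.330... → 60.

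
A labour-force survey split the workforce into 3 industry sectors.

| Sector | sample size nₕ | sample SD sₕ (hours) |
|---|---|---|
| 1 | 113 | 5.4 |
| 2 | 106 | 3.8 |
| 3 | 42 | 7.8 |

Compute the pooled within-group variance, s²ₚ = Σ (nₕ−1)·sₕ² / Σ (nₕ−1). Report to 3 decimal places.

1: (113−1)·5.4² = 112·29.16 = 3265.92
2: (106−1)·3.8² = 105·14.44 = 1516.2
3: (42−1)·7.8² = 41·60.84 = 2494.44
Numerator = 7276.56; denominator = Σ(nₕ−1) = 258.
s²ₚ = 7276.56/258 = 28.20372... → 28.204.

28.204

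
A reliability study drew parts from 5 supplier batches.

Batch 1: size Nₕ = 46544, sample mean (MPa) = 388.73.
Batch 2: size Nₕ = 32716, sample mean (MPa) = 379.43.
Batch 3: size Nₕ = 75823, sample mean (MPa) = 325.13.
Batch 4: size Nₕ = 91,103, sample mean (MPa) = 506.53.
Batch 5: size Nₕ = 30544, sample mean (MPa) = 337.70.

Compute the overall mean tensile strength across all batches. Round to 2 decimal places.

403.35

x̄_st = (Σ Nₕx̄ₕ) / (Σ Nₕ) = (46544·388.73 + 32716·379.43 + 75823·325.13 + 91103·506.53 + 30544·337.70) / 276730
= 111619924.38 / 276730 = 403.3532... → 403.35.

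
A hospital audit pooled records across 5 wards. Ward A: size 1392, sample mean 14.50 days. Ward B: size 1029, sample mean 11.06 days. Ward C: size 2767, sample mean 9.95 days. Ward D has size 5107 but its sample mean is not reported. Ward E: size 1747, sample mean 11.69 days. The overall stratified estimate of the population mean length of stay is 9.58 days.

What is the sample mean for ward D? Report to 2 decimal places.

7.02

Σ Nₕx̄ₕ = N·μ, so 5107·x̄_D = 12042·9.58 − (1392·14.50 + 1029·11.06 + 2767·9.95 + 1747·11.69).
= 115362.36 − 79518.82 = 35843.54.
x̄_D = 35843.54 / 5107 = 7.0185... → 7.02.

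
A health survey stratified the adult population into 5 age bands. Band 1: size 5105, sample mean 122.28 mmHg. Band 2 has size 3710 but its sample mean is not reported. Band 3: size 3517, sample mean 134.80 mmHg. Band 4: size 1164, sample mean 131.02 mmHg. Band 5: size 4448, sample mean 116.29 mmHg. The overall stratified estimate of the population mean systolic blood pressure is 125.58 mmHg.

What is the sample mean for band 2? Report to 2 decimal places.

130.81

N = 5105 + 3710 + 3517 + 1164 + 4448 = 17944.
Overall total = μ·N = 125.58·17944 = 2253407.52.
Subtract the known strata: 5105·122.28 + 3517·134.80 + 1164·131.02 + 4448·116.29 = 1768096.2.
Remaining total for band 2: 2253407.52 − 1768096.2 = 485311.32.
Divide by its size: 485311.32 / 3710 = 130.8117... → 130.81.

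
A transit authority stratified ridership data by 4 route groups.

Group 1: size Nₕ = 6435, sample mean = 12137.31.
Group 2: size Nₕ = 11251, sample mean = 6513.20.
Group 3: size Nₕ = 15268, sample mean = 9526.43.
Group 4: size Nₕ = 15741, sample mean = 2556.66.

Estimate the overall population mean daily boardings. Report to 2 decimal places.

6922.22

N = 6435 + 11251 + 15268 + 15741 = 48695.
Weight each subgroup mean by Nₕ/N and sum.
Σ Nₕx̄ₕ = 6435·12137.31 + 11251·6513.20 + 15268·9526.43 + 15741·2556.66 = 78103589.85 + 73280013.2 + 145449533.24 + 40244385.06 = 337077521.35.
Divide by N: 337077521.35 / 48695 = 6922.2204... → 6922.22.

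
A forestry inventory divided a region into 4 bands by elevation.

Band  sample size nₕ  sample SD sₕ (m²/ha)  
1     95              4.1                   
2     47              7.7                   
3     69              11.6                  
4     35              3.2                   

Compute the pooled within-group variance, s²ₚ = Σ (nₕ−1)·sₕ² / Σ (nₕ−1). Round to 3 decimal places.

57.048

Degrees of freedom: 94 + 46 + 68 + 34 = 242.
Σ(nₕ−1)sₕ² = 94·16.81 + 46·59.29 + 68·134.56 + 34·10.24 = 13805.72.
s²ₚ = 13805.72 / 242 = 57.04843... → 57.048.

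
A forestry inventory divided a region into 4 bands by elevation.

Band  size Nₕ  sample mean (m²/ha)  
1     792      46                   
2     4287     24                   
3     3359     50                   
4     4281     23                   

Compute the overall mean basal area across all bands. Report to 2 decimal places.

x̄_st = (Σ Nₕx̄ₕ) / (Σ Nₕ) = (792·46 + 4287·24 + 3359·50 + 4281·23) / 12719
= 405733 / 12719 = 31.8998... → 31.90.

31.90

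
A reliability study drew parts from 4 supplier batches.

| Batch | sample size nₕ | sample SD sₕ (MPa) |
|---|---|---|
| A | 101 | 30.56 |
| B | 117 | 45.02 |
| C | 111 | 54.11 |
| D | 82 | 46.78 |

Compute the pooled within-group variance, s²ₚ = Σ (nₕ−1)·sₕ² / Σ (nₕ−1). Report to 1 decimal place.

Degrees of freedom: 100 + 116 + 110 + 81 = 407.
Σ(nₕ−1)sₕ² = 100·933.9136 + 116·2026.8004 + 110·2927.8921 + 81·2188.3684 = 827826.1778.
s²ₚ = 827826.1778 / 407 = 2033.971... → 2034.0.

2034.0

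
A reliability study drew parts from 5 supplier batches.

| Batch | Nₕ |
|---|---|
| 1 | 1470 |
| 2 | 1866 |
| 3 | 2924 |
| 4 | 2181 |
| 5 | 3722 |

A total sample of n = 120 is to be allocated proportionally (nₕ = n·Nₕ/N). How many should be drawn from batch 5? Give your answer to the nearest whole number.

37

Share of batch 5 = 3722/12163 = 0.30601.
Allocate 120 × 0.30601 = 36.721... → 37.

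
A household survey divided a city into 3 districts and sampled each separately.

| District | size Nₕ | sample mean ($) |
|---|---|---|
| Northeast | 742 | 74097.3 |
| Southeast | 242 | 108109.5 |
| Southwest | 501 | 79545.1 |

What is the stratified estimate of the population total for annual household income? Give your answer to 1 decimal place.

120994790.7

Northeast: 742·74097.3 = 54980196.6
Southeast: 242·108109.5 = 26162499
Southwest: 501·79545.1 = 39852095.1
τ̂ = Σ Nₕx̄ₕ = 120994790.7.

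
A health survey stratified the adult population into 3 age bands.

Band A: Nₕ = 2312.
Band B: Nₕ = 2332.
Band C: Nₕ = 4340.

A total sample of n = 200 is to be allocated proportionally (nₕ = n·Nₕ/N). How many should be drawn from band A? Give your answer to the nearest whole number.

51

Share of band A = 2312/8984 = 0.25735.
Allocate 200 × 0.25735 = 51.469... → 51.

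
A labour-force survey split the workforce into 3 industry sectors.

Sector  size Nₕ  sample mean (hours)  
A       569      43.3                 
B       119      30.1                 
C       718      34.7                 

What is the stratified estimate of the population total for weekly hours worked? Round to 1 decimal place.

53134.2

A: 569·43.3 = 24637.7
B: 119·30.1 = 3581.9
C: 718·34.7 = 24914.6
τ̂ = Σ Nₕx̄ₕ = 53134.2.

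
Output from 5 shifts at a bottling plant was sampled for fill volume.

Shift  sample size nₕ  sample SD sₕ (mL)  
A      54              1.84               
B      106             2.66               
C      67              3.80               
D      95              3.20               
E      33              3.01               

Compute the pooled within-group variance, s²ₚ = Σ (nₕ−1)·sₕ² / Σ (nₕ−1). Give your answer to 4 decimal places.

8.9369

A: (54−1)·1.84² = 53·3.3856 = 179.4368
B: (106−1)·2.66² = 105·7.0756 = 742.938
C: (67−1)·3.80² = 66·14.44 = 953.04
D: (95−1)·3.20² = 94·10.24 = 962.56
E: (33−1)·3.01² = 32·9.0601 = 289.9232
Numerator = 3127.898; denominator = Σ(nₕ−1) = 350.
s²ₚ = 3127.898/350 = 8.936851... → 8.9369.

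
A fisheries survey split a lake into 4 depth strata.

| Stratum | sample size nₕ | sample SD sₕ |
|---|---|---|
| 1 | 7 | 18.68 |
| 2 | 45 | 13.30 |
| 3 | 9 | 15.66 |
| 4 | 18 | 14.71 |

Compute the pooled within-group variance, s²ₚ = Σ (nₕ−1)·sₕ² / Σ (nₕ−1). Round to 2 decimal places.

206.90

Degrees of freedom: 6 + 44 + 8 + 17 = 75.
Σ(nₕ−1)sₕ² = 6·348.9424 + 44·176.89 + 8·245.2356 + 17·216.3841 = 15517.2289.
s²ₚ = 15517.2289 / 75 = 206.8964... → 206.90.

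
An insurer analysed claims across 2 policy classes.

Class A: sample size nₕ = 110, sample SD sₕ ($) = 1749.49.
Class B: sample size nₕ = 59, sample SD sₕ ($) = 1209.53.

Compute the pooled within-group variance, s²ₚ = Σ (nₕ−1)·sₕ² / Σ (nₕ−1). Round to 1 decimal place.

2505807.2

A: (110−1)·1749.49² = 109·3060715.2601 = 333617963.3509
B: (59−1)·1209.53² = 58·1462962.8209 = 84851843.6122
Numerator = 418469806.9631; denominator = Σ(nₕ−1) = 167.
s²ₚ = 418469806.9631/167 = 2505807.227... → 2505807.2.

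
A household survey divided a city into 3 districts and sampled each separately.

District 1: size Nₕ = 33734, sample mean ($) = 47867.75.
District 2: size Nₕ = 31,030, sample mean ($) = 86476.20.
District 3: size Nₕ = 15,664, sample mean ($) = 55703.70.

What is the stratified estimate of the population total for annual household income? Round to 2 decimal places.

1: 33734·47867.75 = 1614770678.5
2: 31030·86476.20 = 2683356486
3: 15664·55703.70 = 872542756.8
τ̂ = Σ Nₕx̄ₕ = 5170669921.30.

5170669921.30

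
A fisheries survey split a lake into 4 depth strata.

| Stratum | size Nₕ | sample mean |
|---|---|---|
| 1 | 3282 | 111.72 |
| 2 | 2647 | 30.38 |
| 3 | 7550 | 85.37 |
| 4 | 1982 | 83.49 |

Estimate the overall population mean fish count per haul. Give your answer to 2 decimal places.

N = 3282 + 2647 + 7550 + 1982 = 15461.
Weight each subgroup mean by Nₕ/N and sum.
Σ Nₕx̄ₕ = 3282·111.72 + 2647·30.38 + 7550·85.37 + 1982·83.49 = 366665.04 + 80415.86 + 644543.5 + 165477.18 = 1257101.58.
Divide by N: 1257101.58 / 15461 = 81.3079... → 81.31.

81.31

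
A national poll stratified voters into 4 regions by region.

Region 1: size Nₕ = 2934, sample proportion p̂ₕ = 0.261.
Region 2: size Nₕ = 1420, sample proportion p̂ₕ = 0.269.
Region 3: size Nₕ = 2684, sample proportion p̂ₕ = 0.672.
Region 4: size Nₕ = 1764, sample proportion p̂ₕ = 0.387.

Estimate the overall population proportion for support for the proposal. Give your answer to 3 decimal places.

Wₕ = Nₕ/N with N = 8802: 0.3333, 0.1613, 0.3049, 0.2004.
p̂_st = 0.3333·0.261 + 0.1613·0.269 + 0.3049·0.672 + 0.2004·0.387 ≈ 0.41287... → 0.413.

0.413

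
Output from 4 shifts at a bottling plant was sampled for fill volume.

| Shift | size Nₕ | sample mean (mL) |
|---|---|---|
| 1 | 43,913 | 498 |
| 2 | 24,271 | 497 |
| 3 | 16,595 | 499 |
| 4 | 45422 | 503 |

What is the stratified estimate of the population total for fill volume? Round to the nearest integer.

65059532

Estimate total by summing Nₕ·x̄ₕ over strata.
43913·498 + 24271·497 + 16595·499 + 45422·503 = 21868674 + 12062687 + 8280905 + 22847266 = 65059532.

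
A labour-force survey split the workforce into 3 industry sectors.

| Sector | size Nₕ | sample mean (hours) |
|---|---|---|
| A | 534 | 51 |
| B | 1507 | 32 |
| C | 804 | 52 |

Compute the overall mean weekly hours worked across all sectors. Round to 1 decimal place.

N = 2845; weights Wₕ = Nₕ/N = (0.1877, 0.5297, 0.2826).
x̄_st = Σ Wₕ·x̄ₕ = 0.1877·51 + 0.5297·32 + 0.2826·52 ≈ 41.218...
→ 41.2.

41.2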